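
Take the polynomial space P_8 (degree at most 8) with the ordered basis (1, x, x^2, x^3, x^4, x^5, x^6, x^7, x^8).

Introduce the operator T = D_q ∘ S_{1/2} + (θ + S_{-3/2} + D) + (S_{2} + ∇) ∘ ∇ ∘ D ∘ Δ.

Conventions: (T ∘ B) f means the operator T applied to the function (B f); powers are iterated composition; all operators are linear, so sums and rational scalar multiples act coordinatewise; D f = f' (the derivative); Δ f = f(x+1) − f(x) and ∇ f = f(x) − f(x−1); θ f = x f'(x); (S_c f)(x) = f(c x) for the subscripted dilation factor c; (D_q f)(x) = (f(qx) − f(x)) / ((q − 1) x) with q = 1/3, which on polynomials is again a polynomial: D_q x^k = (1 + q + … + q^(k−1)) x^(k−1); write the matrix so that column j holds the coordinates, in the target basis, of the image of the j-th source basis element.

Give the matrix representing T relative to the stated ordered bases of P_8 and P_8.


the matrix is [[1, 3/2, 0, 6, 24, -50, 180, -406, 1008]; [0, -1/2, 7/3, 0, 48, 120, -240, 1260, -3136]; [0, 0, 17/4, 229/72, 0, 240, 360, -420, 5040]; [0, 0, 0, -3/8, 221/54, 0, 960, 840, 1120]; [0, 0, 0, 0, 145/16, 13081/2592, 0, 3360, 1680]; [0, 0, 0, 0, 0, -83/32, 23419/3888, 0, 10752]; [0, 0, 0, 0, 0, 0, 1113/64, 654277/93312, 0]; [0, 0, 0, 0, 0, 0, 0, -1291/128, 280141/34992]; [0, 0, 0, 0, 0, 0, 0, 0, 8609/256]] (rows listed top to bottom)

image of 1: 1
image of x: -(1/2)x + 3/2
image of x^2: (17/4)x^2 + (7/3)x
image of x^3: -(3/8)x^3 + (229/72)x^2 + 6
image of x^4: (145/16)x^4 + (221/54)x^3 + 48x + 24
image of x^5: -(83/32)x^5 + (13081/2592)x^4 + 240x^2 + 120x - 50
image of x^6: (1113/64)x^6 + (23419/3888)x^5 + 960x^3 + 360x^2 - 240x + 180
image of x^7: -(1291/128)x^7 + (654277/93312)x^6 + 3360x^4 + 840x^3 - 420x^2 + 1260x - 406
image of x^8: (8609/256)x^8 + (280141/34992)x^7 + 10752x^5 + 1680x^4 + 1120x^3 + 5040x^2 - 3136x + 1008
each image's coordinates form column j of the matrix


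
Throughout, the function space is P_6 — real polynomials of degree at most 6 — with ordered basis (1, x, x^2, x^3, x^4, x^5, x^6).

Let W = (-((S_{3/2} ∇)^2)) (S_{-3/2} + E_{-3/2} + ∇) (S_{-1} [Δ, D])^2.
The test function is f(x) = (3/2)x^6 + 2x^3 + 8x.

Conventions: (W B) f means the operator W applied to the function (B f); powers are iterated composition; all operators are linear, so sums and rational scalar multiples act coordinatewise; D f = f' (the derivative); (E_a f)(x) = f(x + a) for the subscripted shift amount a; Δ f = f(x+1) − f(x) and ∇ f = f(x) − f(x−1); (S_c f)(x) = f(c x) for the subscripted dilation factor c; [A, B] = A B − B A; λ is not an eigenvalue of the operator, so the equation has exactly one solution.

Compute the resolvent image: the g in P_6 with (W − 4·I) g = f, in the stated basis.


write g with unknown coordinates in the stated basis and equate coefficients in (W − 4·I) g = f
solving from the highest basis element down gives g = -(3/8)x^6 - (1/2)x^3 - 2x
check: W g = 0
so W g − 4·g = (3/2)x^6 + 2x^3 + 8x = f ✓

the result is g(x) = -(3/8)x^6 - (1/2)x^3 - 2x


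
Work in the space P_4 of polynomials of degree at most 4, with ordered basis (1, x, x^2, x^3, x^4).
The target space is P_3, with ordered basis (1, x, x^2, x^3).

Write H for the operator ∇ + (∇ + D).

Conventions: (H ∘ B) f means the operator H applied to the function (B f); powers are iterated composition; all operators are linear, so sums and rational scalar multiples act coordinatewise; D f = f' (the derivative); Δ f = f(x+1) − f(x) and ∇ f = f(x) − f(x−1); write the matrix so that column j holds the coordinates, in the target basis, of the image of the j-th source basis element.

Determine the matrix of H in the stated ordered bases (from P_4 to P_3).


image of 1: 0
image of x: 3
image of x^2: 6x - 2
image of x^3: 9x^2 - 6x + 2
image of x^4: 12x^3 - 12x^2 + 8x - 2
each image's coordinates form column j of the matrix

the matrix is [[0, 3, -2, 2, -2]; [0, 0, 6, -6, 8]; [0, 0, 0, 9, -12]; [0, 0, 0, 0, 12]] (rows listed top to bottom)


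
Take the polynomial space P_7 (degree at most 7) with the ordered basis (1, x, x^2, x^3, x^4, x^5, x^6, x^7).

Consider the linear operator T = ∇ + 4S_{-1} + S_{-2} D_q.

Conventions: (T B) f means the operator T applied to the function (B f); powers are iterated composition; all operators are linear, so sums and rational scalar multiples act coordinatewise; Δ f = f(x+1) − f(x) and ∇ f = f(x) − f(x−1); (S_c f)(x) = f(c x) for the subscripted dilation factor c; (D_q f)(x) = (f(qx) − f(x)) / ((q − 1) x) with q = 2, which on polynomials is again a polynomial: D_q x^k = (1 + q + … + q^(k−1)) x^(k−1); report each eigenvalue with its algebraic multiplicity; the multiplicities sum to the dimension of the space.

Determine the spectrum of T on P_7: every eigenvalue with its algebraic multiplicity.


λ = -4 (multiplicity 4), λ = 4 (multiplicity 4)

image of 1: 4
image of x: -4x + 2
image of x^2: 4x^2 - 4x - 1
image of x^3: -4x^3 + 31x^2 - 3x + 1
image of x^4: 4x^4 - 116x^3 - 6x^2 + 4x - 1
image of x^5: -4x^5 + 501x^4 - 10x^3 + 10x^2 - 5x + 1
image of x^6: 4x^6 - 2010x^5 - 15x^4 + 20x^3 - 15x^2 + 6x - 1
image of x^7: -4x^7 + 8135x^6 - 21x^5 + 35x^4 - 35x^3 + 21x^2 - 7x + 1
the matrix is upper triangular; its diagonal is (4, -4, 4, -4, 4, -4, 4, -4)
for a triangular matrix the eigenvalues are the diagonal entries, with algebraic multiplicity their repetition count


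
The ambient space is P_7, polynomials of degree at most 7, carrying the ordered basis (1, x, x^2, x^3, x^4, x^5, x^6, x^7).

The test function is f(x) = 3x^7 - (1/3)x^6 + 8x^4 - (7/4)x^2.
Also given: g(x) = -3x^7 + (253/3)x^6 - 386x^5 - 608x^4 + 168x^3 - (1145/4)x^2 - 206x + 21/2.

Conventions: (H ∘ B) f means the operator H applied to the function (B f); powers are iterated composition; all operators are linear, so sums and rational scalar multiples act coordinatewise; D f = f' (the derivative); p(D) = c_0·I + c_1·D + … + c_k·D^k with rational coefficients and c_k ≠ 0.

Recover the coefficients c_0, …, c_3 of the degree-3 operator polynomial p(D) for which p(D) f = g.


D^0 f = 3x^7 - (1/3)x^6 + 8x^4 - (7/4)x^2
D^1 f = 21x^6 - 2x^5 + 32x^3 - (7/2)x
D^2 f = 126x^5 - 10x^4 + 96x^2 - 7/2
D^3 f = 630x^4 - 40x^3 + 192x
matching coefficients of g against c_0 f + c_1 Df + … from the top degree down determines the c_i
solution: c_0 = -1, c_1 = 4, c_2 = -3, c_3 = -1

c_0 = -1, c_1 = 4, c_2 = -3, c_3 = -1


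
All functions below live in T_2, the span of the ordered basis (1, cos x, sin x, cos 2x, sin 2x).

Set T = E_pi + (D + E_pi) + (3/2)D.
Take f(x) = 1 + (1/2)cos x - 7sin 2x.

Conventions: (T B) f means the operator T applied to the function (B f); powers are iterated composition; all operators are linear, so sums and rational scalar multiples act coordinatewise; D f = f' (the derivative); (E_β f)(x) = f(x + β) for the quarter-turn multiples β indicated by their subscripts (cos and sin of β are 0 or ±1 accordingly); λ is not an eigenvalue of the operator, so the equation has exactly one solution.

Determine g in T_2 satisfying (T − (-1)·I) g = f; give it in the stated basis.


write g with unknown coordinates in the stated basis and equate coefficients in (T − (-1)·I) g = f
solving from the highest basis element down gives g = 1/3 - (2/29)cos x + (5/29)sin x + (35/34)cos 2x - (21/34)sin 2x
check: T g = 2/3 + (33/58)cos x - (5/29)sin x - (35/34)cos 2x - (217/34)sin 2x
so T g − (-1)·g = 1 + (1/2)cos x - 7sin 2x = f ✓

the result is g(x) = 1/3 - (2/29)cos x + (5/29)sin x + (35/34)cos 2x - (21/34)sin 2x


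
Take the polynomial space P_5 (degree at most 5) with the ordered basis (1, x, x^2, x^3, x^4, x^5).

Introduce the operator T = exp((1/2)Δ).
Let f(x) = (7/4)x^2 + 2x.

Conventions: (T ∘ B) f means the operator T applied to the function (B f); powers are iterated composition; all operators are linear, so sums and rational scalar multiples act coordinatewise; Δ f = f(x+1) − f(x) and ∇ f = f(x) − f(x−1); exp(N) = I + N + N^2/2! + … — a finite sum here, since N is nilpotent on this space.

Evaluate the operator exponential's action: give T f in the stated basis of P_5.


g(x) = (7/4)x^2 + (15/4)x + 37/16

order-1 term: (7/4)x + 15/8
order-2 term: 7/16
the series for exp((1/2)Δ) f terminates at order 2
exp((1/2)Δ) f = (7/4)x^2 + (15/4)x + 37/16


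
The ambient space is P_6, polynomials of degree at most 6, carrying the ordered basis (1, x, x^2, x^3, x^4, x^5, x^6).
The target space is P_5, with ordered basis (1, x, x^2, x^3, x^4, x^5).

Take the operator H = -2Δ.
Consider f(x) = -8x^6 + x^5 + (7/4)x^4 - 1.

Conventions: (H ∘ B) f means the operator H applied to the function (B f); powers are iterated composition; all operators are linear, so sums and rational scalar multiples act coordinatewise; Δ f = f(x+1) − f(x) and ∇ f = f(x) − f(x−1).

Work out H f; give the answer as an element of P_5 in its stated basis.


g(x) = 96x^5 + 230x^4 + 286x^3 + 199x^2 + 72x + 21/2

Δ f = -48x^5 - 115x^4 - 143x^3 - (199/2)x^2 - 36x - 21/4
(-2Δ) f = 96x^5 + 230x^4 + 286x^3 + 199x^2 + 72x + 21/2


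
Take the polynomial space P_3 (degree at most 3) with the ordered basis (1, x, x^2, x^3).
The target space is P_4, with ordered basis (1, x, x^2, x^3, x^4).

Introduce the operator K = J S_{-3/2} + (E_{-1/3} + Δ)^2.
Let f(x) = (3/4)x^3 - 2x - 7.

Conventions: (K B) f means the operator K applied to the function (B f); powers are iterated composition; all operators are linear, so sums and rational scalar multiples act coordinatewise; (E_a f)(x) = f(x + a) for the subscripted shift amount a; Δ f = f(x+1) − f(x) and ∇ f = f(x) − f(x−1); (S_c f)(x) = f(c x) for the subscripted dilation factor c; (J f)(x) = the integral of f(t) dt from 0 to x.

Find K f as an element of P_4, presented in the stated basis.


S_{-3/2} f = -(81/32)x^3 + 3x - 7
J S_{-3/2} f = -(81/128)x^4 + (3/2)x^2 - 7x
E_{-1/3} f = (3/4)x^3 - (3/4)x^2 - (7/4)x - 229/36
Δ f = (9/4)x^2 + (9/4)x - 5/4
(E_{-1/3} + Δ) f = (3/4)x^3 + (3/2)x^2 + (1/2)x - 137/18
E_{-1/3} (E_{-1/3} + Δ) f = (3/4)x^3 + (3/4)x^2 - (1/4)x - 275/36
Δ (E_{-1/3} + Δ) f = (9/4)x^2 + (21/4)x + 11/4
(E_{-1/3} + Δ) (E_{-1/3} + Δ) f = (3/4)x^3 + 3x^2 + 5x - 44/9
(J S_{-3/2} + (E_{-1/3} + Δ)^2) f = -(81/128)x^4 + (3/4)x^3 + (9/2)x^2 - 2x - 44/9

the result is g(x) = -(81/128)x^4 + (3/4)x^3 + (9/2)x^2 - 2x - 44/9


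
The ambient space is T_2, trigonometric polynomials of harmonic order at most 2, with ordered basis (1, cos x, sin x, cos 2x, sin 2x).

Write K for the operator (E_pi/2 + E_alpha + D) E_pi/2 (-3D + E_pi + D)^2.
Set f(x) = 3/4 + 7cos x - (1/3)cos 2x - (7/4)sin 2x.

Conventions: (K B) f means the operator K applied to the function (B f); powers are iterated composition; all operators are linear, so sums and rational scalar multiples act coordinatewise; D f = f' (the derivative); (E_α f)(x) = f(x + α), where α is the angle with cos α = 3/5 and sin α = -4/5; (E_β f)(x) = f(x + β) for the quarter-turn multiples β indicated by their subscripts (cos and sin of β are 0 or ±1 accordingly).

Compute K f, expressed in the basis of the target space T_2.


D f = -7sin x - (7/2)cos 2x + (2/3)sin 2x
(-3D) f = 21sin x + (21/2)cos 2x - 2sin 2x
E_pi f = 3/4 - 7cos x - (1/3)cos 2x - (7/4)sin 2x
D f = -7sin x - (7/2)cos 2x + (2/3)sin 2x
(-3D + E_pi + D) f = 3/4 - 7cos x + 14sin x + (20/3)cos 2x - (37/12)sin 2x
D (-3D + E_pi + D) f = 14cos x + 7sin x - (37/6)cos 2x - (40/3)sin 2x
(-3D) (-3D + E_pi + D) f = -42cos x - 21sin x + (37/2)cos 2x + 40sin 2x
E_pi (-3D + E_pi + D) f = 3/4 + 7cos x - 14sin x + (20/3)cos 2x - (37/12)sin 2x
D (-3D + E_pi + D) f = 14cos x + 7sin x - (37/6)cos 2x - (40/3)sin 2x
(-3D + E_pi + D) (-3D + E_pi + D) f = 3/4 - 21cos x - 28sin x + 19cos 2x + (283/12)sin 2x
E_pi/2 (-3D + E_pi + D)^2 f = 3/4 - 28cos x + 21sin x - 19cos 2x - (283/12)sin 2x
E_pi/2 E_pi/2 (-3D + E_pi + D)^2 f = 3/4 + 21cos x + 28sin x + 19cos 2x + (283/12)sin 2x
E_alpha E_pi/2 (-3D + E_pi + D)^2 f = 3/4 - (168/5)cos x - (49/5)sin x + (699/25)cos 2x - (3491/300)sin 2x
D E_pi/2 (-3D + E_pi + D)^2 f = 21cos x + 28sin x - (283/6)cos 2x + 38sin 2x
(E_pi/2 + E_alpha + D) E_pi/2 (-3D + E_pi + D)^2 f = 3/2 + (42/5)cos x + (231/5)sin x - (31/150)cos 2x + (3746/75)sin 2x

g(x) = 3/2 + (42/5)cos x + (231/5)sin x - (31/150)cos 2x + (3746/75)sin 2x


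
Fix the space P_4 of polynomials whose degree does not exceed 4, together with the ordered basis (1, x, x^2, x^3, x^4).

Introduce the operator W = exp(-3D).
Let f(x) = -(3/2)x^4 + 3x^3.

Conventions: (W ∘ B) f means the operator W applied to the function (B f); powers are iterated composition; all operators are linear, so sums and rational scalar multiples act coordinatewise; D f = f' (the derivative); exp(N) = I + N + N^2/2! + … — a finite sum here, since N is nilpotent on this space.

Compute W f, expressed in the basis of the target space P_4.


order-1 term: 18x^3 - 27x^2
order-2 term: -81x^2 + 81x
order-3 term: 162x - 81
order-4 term: -243/2
the series for exp(-3D) f terminates at order 4
exp(-3D) f = -(3/2)x^4 + 21x^3 - 108x^2 + 243x - 405/2

the result is g(x) = -(3/2)x^4 + 21x^3 - 108x^2 + 243x - 405/2


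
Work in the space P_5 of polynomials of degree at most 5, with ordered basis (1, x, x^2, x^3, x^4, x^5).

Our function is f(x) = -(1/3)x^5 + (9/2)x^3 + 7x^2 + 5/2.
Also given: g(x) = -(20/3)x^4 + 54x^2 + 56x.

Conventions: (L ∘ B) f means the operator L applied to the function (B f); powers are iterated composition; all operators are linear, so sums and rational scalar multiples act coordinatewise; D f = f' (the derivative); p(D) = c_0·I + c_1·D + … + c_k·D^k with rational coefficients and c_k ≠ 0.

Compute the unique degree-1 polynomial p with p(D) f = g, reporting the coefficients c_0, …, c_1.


D^0 f = -(1/3)x^5 + (9/2)x^3 + 7x^2 + 5/2
D^1 f = -(5/3)x^4 + (27/2)x^2 + 14x
matching coefficients of g against c_0 f + c_1 Df + … from the top degree down determines the c_i
solution: c_0 = 0, c_1 = 4

c_0 = 0, c_1 = 4


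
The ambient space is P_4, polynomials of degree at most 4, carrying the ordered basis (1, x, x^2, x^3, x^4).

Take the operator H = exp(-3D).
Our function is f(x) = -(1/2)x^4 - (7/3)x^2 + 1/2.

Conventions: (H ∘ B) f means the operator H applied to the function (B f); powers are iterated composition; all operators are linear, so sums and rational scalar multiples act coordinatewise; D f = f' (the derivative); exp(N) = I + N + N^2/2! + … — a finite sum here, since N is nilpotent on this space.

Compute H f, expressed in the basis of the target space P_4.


g(x) = -(1/2)x^4 + 6x^3 - (88/3)x^2 + 68x - 61

order-1 term: 6x^3 + 14x
order-2 term: -27x^2 - 21
order-3 term: 54x
order-4 term: -81/2
the series for exp(-3D) f terminates at order 4
exp(-3D) f = -(1/2)x^4 + 6x^3 - (88/3)x^2 + 68x - 61


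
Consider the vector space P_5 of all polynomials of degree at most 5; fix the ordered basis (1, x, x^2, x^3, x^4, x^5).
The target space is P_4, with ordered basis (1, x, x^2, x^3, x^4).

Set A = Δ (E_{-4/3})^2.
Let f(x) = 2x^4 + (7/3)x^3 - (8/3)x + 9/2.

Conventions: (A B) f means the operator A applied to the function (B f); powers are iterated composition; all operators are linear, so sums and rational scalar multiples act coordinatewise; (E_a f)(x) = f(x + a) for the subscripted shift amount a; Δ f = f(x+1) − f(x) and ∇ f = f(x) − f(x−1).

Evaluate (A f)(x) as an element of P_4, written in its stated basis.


the image equals g(x) = 8x^3 - 45x^2 + (253/3)x - 1483/27

E_{-4/3} f = 2x^4 - (25/3)x^3 + 12x^2 - (248/27)x + 1433/162
E_{-4/3} E_{-4/3} f = 2x^4 - 19x^3 + (200/3)x^2 - (2824/27)x + 137/2
Δ (E_{-4/3})^2 f = 8x^3 - 45x^2 + (253/3)x - 1483/27


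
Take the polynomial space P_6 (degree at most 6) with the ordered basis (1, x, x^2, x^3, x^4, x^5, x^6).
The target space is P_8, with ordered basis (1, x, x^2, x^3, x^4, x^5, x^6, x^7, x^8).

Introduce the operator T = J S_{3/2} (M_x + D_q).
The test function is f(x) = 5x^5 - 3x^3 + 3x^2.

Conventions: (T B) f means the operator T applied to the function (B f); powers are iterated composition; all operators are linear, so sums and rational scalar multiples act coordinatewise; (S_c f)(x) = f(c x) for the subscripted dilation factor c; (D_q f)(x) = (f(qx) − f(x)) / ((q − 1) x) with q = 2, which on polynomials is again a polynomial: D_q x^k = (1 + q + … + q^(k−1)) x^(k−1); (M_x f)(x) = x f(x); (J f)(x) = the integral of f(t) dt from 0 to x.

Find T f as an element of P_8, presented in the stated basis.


the image equals g(x) = (3645/448)x^7 + (1539/10)x^5 + (81/32)x^4 - (63/4)x^3 + (27/4)x^2

M_x f = 5x^6 - 3x^4 + 3x^3
D_q f = 155x^4 - 21x^2 + 9x
(M_x + D_q) f = 5x^6 + 152x^4 + 3x^3 - 21x^2 + 9x
S_{3/2} (M_x + D_q) f = (3645/64)x^6 + (1539/2)x^4 + (81/8)x^3 - (189/4)x^2 + (27/2)x
J S_{3/2} (M_x + D_q) f = (3645/448)x^7 + (1539/10)x^5 + (81/32)x^4 - (63/4)x^3 + (27/4)x^2


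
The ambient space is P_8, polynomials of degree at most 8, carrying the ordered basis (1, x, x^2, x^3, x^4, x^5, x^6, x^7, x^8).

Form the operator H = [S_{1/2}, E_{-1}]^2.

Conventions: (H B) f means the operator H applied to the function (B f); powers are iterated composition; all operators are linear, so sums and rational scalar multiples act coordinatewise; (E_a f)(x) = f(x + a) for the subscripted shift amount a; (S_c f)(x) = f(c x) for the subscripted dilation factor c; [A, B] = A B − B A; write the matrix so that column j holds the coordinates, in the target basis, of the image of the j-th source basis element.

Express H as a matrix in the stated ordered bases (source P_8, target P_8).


image of 1: 0
image of x: 0
image of x^2: 1/4
image of x^3: (3/16)x - 27/32
image of x^4: (3/32)x^2 - (27/32)x + 31/16
image of x^5: (5/128)x^3 - (135/256)x^2 + (155/64)x - 1935/512
image of x^6: (15/1024)x^4 - (135/512)x^3 + (465/256)x^2 - (5805/1024)x + 1729/256
image of x^7: (21/4096)x^5 - (945/8192)x^4 + (1085/1024)x^3 - (40635/8192)x^2 + (12103/1024)x - 93807/8192
image of x^8: (7/4096)x^6 - (189/4096)x^5 + (1085/2048)x^4 - (13545/4096)x^3 + (12103/1024)x^2 - (93807/4096)x + 19219/1024
each image's coordinates form column j of the matrix

the matrix is [[0, 0, 1/4, -27/32, 31/16, -1935/512, 1729/256, -93807/8192, 19219/1024]; [0, 0, 0, 3/16, -27/32, 155/64, -5805/1024, 12103/1024, -93807/4096]; [0, 0, 0, 0, 3/32, -135/256, 465/256, -40635/8192, 12103/1024]; [0, 0, 0, 0, 0, 5/128, -135/512, 1085/1024, -13545/4096]; [0, 0, 0, 0, 0, 0, 15/1024, -945/8192, 1085/2048]; [0, 0, 0, 0, 0, 0, 0, 21/4096, -189/4096]; [0, 0, 0, 0, 0, 0, 0, 0, 7/4096]; [0, 0, 0, 0, 0, 0, 0, 0, 0]; [0, 0, 0, 0, 0, 0, 0, 0, 0]] (rows listed top to bottom)


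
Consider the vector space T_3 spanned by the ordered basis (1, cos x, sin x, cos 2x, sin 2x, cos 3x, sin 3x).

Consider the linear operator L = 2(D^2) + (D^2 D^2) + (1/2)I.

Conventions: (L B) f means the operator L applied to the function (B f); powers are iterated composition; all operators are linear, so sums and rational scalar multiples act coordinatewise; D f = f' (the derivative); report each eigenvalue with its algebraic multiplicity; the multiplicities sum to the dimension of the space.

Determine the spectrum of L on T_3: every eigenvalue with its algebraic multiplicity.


λ = -1/2 (multiplicity 2), λ = 1/2 (multiplicity 1), λ = 17/2 (multiplicity 2), λ = 127/2 (multiplicity 2)

image of 1: 1/2
image of cos x: -(1/2)cos x
image of sin x: -(1/2)sin x
image of cos 2x: (17/2)cos 2x
image of sin 2x: (17/2)sin 2x
image of cos 3x: (127/2)cos 3x
image of sin 3x: (127/2)sin 3x
the matrix is diagonal; its diagonal is (1/2, -1/2, -1/2, 17/2, 17/2, 127/2, 127/2)
for a triangular matrix the eigenvalues are the diagonal entries, with algebraic multiplicity their repetition count


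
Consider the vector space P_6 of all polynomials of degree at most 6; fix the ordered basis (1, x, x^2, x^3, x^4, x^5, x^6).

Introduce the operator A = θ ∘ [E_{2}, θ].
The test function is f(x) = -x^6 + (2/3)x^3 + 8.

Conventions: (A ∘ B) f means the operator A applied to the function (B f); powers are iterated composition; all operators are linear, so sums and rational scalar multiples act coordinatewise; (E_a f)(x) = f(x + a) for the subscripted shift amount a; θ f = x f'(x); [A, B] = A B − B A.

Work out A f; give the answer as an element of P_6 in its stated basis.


the image equals g(x) = -60x^5 - 480x^4 - 1440x^3 - 1912x^2 - 944x

θ f = -6x^6 + 2x^3
E_{2} θ f = -6x^6 - 72x^5 - 360x^4 - 958x^3 - 1428x^2 - 1128x - 368
E_{2} f = -x^6 - 12x^5 - 60x^4 - (478/3)x^3 - 236x^2 - 184x - 152/3
θ E_{2} f = -6x^6 - 60x^5 - 240x^4 - 478x^3 - 472x^2 - 184x
[E_{2}, θ] f = -12x^5 - 120x^4 - 480x^3 - 956x^2 - 944x - 368
θ [E_{2}, θ] f = -60x^5 - 480x^4 - 1440x^3 - 1912x^2 - 944x


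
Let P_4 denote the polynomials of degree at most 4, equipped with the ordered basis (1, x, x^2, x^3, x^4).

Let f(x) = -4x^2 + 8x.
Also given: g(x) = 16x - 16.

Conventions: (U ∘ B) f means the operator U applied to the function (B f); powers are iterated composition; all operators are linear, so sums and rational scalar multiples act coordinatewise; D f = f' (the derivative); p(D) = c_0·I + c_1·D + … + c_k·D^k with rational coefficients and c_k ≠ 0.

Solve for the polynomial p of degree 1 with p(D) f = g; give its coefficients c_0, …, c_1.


p(D) = -2·D, i.e. c_0 = 0, c_1 = -2

D^0 f = -4x^2 + 8x
D^1 f = -8x + 8
matching coefficients of g against c_0 f + c_1 Df + … from the top degree down determines the c_i
solution: c_0 = 0, c_1 = -2


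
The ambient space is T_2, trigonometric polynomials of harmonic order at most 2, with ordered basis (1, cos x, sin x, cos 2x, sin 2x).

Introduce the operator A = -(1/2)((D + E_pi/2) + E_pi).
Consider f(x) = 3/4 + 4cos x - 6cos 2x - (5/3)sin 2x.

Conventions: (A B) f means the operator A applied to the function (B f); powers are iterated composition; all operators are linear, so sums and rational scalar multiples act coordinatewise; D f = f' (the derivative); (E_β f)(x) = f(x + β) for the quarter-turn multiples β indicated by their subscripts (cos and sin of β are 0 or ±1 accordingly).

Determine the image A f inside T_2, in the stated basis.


the image equals g(x) = -3/4 + 2cos x + 4sin x + (5/3)cos 2x - 6sin 2x

D f = -4sin x - (10/3)cos 2x + 12sin 2x
E_pi/2 f = 3/4 - 4sin x + 6cos 2x + (5/3)sin 2x
(D + E_pi/2) f = 3/4 - 8sin x + (8/3)cos 2x + (41/3)sin 2x
E_pi f = 3/4 - 4cos x - 6cos 2x - (5/3)sin 2x
((D + E_pi/2) + E_pi) f = 3/2 - 4cos x - 8sin x - (10/3)cos 2x + 12sin 2x
(-(1/2)((D + E_pi/2) + E_pi)) f = -3/4 + 2cos x + 4sin x + (5/3)cos 2x - 6sin 2x


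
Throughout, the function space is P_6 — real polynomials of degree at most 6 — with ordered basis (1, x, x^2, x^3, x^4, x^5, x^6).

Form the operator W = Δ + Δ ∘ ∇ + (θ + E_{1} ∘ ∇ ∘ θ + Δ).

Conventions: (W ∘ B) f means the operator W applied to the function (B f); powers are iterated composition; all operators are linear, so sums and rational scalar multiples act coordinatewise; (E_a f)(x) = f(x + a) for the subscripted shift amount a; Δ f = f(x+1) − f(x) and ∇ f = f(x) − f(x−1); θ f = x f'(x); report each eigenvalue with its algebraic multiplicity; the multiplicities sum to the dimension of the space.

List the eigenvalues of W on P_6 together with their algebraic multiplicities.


λ = 0 (multiplicity 1), λ = 1 (multiplicity 1), λ = 2 (multiplicity 1), λ = 3 (multiplicity 1), λ = 4 (multiplicity 1), λ = 5 (multiplicity 1), λ = 6 (multiplicity 1)

image of 1: 0
image of x: x + 3
image of x^2: 2x^2 + 8x + 6
image of x^3: 3x^3 + 15x^2 + 21x + 5
image of x^4: 4x^4 + 24x^3 + 48x^2 + 24x + 8
image of x^5: 5x^5 + 35x^4 + 90x^3 + 70x^2 + 45x + 7
image of x^6: 6x^6 + 48x^5 + 150x^4 + 160x^3 + 150x^2 + 48x + 10
the matrix is upper triangular; its diagonal is (0, 1, 2, 3, 4, 5, 6)
for a triangular matrix the eigenvalues are the diagonal entries, with algebraic multiplicity their repetition count


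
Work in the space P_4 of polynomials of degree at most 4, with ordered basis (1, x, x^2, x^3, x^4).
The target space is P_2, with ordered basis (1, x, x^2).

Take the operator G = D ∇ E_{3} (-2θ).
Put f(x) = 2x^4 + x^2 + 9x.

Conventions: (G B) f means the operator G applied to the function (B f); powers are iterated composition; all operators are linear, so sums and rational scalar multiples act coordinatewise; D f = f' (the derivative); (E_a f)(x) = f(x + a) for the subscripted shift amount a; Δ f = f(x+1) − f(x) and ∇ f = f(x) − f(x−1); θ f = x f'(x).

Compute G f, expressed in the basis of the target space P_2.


g(x) = -192x^2 - 960x - 1224

θ f = 8x^4 + 2x^2 + 9x
(-2θ) f = -16x^4 - 4x^2 - 18x
E_{3} (-2θ) f = -16x^4 - 192x^3 - 868x^2 - 1770x - 1386
∇ E_{3} (-2θ) f = -64x^3 - 480x^2 - 1224x - 1078
D ∇ E_{3} (-2θ) f = -192x^2 - 960x - 1224


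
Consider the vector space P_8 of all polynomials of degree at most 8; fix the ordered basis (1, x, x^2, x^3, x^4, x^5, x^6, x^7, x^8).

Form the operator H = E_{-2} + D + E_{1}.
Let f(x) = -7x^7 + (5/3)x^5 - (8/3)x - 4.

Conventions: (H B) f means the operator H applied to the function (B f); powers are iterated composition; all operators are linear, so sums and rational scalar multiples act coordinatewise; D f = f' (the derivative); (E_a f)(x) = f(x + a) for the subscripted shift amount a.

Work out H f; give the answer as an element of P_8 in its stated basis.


E_{-2} f = -7x^7 + 98x^6 - (1759/3)x^5 + (5830/3)x^4 - (11560/3)x^3 + (13712/3)x^2 - (9016/3)x + 844
D f = -49x^6 + (25/3)x^4 - 8/3
E_{1} f = -7x^7 - 49x^6 - (436/3)x^5 - (710/3)x^4 - (685/3)x^3 - (391/3)x^2 - (130/3)x - 12
(E_{-2} + D + E_{1}) f = -14x^7 - (2195/3)x^5 + 1715x^4 - (12245/3)x^3 + (13321/3)x^2 - (9146/3)x + 2488/3

g(x) = -14x^7 - (2195/3)x^5 + 1715x^4 - (12245/3)x^3 + (13321/3)x^2 - (9146/3)x + 2488/3


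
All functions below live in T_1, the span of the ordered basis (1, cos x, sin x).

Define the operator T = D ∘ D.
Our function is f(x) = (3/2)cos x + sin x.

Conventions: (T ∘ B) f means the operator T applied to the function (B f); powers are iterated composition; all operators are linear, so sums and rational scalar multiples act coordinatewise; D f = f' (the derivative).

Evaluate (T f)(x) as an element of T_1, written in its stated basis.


D f = cos x - (3/2)sin x
D D f = -(3/2)cos x - sin x

the result is g(x) = -(3/2)cos x - sin x


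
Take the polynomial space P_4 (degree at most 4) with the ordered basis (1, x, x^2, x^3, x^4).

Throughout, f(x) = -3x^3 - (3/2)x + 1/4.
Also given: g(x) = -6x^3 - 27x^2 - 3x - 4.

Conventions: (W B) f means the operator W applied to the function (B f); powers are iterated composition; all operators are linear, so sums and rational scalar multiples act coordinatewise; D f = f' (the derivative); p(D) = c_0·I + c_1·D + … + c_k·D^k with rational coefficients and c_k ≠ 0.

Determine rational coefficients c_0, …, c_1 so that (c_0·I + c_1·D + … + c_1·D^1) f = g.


p(D) = 2·I + 3·D, i.e. c_0 = 2, c_1 = 3

D^0 f = -3x^3 - (3/2)x + 1/4
D^1 f = -9x^2 - 3/2
matching coefficients of g against c_0 f + c_1 Df + … from the top degree down determines the c_i
solution: c_0 = 2, c_1 = 3


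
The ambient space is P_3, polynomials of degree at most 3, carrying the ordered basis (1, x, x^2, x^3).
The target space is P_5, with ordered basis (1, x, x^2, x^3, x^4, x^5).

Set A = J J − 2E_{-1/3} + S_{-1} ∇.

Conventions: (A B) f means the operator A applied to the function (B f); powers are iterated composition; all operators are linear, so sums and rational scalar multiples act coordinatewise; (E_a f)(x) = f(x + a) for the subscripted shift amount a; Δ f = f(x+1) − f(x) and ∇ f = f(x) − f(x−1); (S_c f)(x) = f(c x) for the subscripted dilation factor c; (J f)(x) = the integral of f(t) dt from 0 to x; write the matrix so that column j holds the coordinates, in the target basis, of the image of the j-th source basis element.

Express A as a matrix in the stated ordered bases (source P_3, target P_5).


the matrix is [[-2, 5/3, -11/9, 29/27]; [0, -2, -2/3, 7/3]; [1/2, 0, -2, 5]; [0, 1/6, 0, -2]; [0, 0, 1/12, 0]; [0, 0, 0, 1/20]] (rows listed top to bottom)

image of 1: (1/2)x^2 - 2
image of x: (1/6)x^3 - 2x + 5/3
image of x^2: (1/12)x^4 - 2x^2 - (2/3)x - 11/9
image of x^3: (1/20)x^5 - 2x^3 + 5x^2 + (7/3)x + 29/27
each image's coordinates form column j of the matrix


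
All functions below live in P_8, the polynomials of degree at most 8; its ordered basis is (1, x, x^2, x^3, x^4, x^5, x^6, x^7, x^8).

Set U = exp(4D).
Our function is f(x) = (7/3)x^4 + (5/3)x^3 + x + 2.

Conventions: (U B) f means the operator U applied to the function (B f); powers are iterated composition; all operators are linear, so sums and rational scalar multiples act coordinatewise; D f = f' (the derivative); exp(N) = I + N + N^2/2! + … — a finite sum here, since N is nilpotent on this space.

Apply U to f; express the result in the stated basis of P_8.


g(x) = (7/3)x^4 + 39x^3 + 244x^2 + (2035/3)x + 710

order-1 term: (112/3)x^3 + 20x^2 + 4
order-2 term: 224x^2 + 80x
order-3 term: (1792/3)x + 320/3
order-4 term: 1792/3
the series for exp(4D) f terminates at order 4
exp(4D) f = (7/3)x^4 + 39x^3 + 244x^2 + (2035/3)x + 710


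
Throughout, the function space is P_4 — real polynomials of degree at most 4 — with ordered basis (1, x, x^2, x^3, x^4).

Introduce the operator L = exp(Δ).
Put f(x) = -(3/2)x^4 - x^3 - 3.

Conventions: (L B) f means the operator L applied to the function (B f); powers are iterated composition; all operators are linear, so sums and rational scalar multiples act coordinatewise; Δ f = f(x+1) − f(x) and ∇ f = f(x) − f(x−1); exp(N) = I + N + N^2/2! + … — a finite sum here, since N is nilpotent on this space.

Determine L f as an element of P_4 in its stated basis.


g(x) = -(3/2)x^4 - 7x^3 - 21x^2 - 36x - 61/2

order-1 term: -6x^3 - 12x^2 - 9x - 5/2
order-2 term: -9x^2 - 21x - 27/2
order-3 term: -6x - 10
order-4 term: -3/2
the series for exp(Δ) f terminates at order 4
exp(Δ) f = -(3/2)x^4 - 7x^3 - 21x^2 - 36x - 61/2


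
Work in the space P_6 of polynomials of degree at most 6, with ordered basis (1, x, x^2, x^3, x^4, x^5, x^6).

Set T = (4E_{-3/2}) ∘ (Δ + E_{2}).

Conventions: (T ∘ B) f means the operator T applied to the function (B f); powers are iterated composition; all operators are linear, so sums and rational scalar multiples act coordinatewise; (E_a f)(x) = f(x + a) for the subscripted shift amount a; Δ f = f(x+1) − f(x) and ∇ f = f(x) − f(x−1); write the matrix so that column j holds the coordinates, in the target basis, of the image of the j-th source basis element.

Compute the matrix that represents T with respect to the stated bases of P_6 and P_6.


the matrix is [[4, 6, -7, 27/2, -79/4, 243/8, -727/16]; [0, 4, 12, -21, 54, -395/4, 729/4]; [0, 0, 4, 18, -42, 135, -1185/4]; [0, 0, 0, 4, 24, -70, 270]; [0, 0, 0, 0, 4, 30, -105]; [0, 0, 0, 0, 0, 4, 36]; [0, 0, 0, 0, 0, 0, 4]] (rows listed top to bottom)

image of 1: 4
image of x: 4x + 6
image of x^2: 4x^2 + 12x - 7
image of x^3: 4x^3 + 18x^2 - 21x + 27/2
image of x^4: 4x^4 + 24x^3 - 42x^2 + 54x - 79/4
image of x^5: 4x^5 + 30x^4 - 70x^3 + 135x^2 - (395/4)x + 243/8
image of x^6: 4x^6 + 36x^5 - 105x^4 + 270x^3 - (1185/4)x^2 + (729/4)x - 727/16
each image's coordinates form column j of the matrix


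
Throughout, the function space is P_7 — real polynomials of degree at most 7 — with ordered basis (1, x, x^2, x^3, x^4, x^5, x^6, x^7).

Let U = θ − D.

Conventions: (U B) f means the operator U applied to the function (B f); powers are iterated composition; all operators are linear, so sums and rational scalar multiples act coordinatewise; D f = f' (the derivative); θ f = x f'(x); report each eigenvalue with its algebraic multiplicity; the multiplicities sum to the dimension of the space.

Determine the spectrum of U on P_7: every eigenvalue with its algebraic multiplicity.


image of 1: 0
image of x: x - 1
image of x^2: 2x^2 - 2x
image of x^3: 3x^3 - 3x^2
image of x^4: 4x^4 - 4x^3
image of x^5: 5x^5 - 5x^4
image of x^6: 6x^6 - 6x^5
image of x^7: 7x^7 - 7x^6
the matrix is upper triangular; its diagonal is (0, 1, 2, 3, 4, 5, 6, 7)
for a triangular matrix the eigenvalues are the diagonal entries, with algebraic multiplicity their repetition count

λ = 0 (multiplicity 1), λ = 1 (multiplicity 1), λ = 2 (multiplicity 1), λ = 3 (multiplicity 1), λ = 4 (multiplicity 1), λ = 5 (multiplicity 1), λ = 6 (multiplicity 1), λ = 7 (multiplicity 1)


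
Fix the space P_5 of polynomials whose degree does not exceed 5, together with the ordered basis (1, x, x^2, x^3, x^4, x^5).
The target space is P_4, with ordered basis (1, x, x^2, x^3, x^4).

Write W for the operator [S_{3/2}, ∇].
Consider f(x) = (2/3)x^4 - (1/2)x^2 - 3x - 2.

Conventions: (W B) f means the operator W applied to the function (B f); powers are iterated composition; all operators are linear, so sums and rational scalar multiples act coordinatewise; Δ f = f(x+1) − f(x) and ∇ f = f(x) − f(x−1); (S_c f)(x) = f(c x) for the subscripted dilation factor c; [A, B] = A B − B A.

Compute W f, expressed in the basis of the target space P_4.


the result is g(x) = -(9/2)x^3 + (45/4)x^2 - (35/4)x + 43/12

∇ f = (8/3)x^3 - 4x^2 + (5/3)x - 19/6
S_{3/2} ∇ f = 9x^3 - 9x^2 + (5/2)x - 19/6
S_{3/2} f = (27/8)x^4 - (9/8)x^2 - (9/2)x - 2
∇ S_{3/2} f = (27/2)x^3 - (81/4)x^2 + (45/4)x - 27/4
[S_{3/2}, ∇] f = -(9/2)x^3 + (45/4)x^2 - (35/4)x + 43/12


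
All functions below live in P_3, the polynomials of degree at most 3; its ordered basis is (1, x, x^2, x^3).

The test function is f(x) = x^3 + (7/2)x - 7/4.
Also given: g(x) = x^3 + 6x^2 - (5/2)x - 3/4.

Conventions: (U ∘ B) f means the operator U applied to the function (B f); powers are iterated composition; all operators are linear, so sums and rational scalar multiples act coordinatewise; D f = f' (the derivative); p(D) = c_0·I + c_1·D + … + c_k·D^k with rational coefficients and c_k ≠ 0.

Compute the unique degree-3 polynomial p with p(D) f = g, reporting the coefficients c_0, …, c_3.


p(D) = I + 2·D − D^2 − D^3, i.e. c_0 = 1, c_1 = 2, c_2 = -1, c_3 = -1

D^0 f = x^3 + (7/2)x - 7/4
D^1 f = 3x^2 + 7/2
D^2 f = 6x
D^3 f = 6
matching coefficients of g against c_0 f + c_1 Df + … from the top degree down determines the c_i
solution: c_0 = 1, c_1 = 2, c_2 = -1, c_3 = -1


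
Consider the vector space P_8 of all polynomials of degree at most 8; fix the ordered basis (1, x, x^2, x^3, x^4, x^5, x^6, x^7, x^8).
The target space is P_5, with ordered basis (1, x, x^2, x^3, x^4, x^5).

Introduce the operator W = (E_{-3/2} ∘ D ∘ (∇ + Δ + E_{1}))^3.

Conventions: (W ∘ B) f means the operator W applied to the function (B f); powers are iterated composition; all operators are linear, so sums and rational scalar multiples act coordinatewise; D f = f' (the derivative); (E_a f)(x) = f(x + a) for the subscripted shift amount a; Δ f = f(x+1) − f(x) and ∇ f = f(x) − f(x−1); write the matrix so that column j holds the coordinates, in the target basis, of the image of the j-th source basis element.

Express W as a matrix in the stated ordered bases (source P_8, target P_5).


image of 1: 0
image of x: 0
image of x^2: 0
image of x^3: 6
image of x^4: 24x + 108
image of x^5: 60x^2 + 540x - 225
image of x^6: 120x^3 + 1620x^2 - 1350x - 10665
image of x^7: 210x^4 + 3780x^3 - 4725x^2 - 74655x + 950985/8
image of x^8: 336x^5 + 7560x^4 - 12600x^3 - 298620x^2 + 950985x - 151011/2
each image's coordinates form column j of the matrix

the matrix is [[0, 0, 0, 6, 108, -225, -10665, 950985/8, -151011/2]; [0, 0, 0, 0, 24, 540, -1350, -74655, 950985]; [0, 0, 0, 0, 0, 60, 1620, -4725, -298620]; [0, 0, 0, 0, 0, 0, 120, 3780, -12600]; [0, 0, 0, 0, 0, 0, 0, 210, 7560]; [0, 0, 0, 0, 0, 0, 0, 0, 336]] (rows listed top to bottom)


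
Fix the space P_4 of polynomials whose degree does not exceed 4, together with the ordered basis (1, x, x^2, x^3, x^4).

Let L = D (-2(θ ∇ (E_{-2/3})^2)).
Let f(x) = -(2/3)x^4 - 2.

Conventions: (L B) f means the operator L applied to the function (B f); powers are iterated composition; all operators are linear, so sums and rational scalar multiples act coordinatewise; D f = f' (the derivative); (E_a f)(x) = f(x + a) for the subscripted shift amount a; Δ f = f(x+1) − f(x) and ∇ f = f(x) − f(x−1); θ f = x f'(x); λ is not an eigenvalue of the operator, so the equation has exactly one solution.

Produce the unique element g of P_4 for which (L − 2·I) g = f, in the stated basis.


write g with unknown coordinates in the stated basis and equate coefficients in (L − 2·I) g = f
solving from the highest basis element down gives g = (1/3)x^4 - 12x^2 + (88/3)x + 101/9
check: L g = -24x^2 + (176/3)x + 184/9
so L g − 2·g = -(2/3)x^4 - 2 = f ✓

the result is g(x) = (1/3)x^4 - 12x^2 + (88/3)x + 101/9


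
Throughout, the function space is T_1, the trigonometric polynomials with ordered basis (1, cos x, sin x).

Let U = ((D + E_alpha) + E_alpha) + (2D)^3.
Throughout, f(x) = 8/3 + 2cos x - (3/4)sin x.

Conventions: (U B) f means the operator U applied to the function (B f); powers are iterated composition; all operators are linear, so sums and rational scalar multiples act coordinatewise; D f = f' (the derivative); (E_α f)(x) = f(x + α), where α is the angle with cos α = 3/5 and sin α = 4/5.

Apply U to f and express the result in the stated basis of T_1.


the result is g(x) = 16/3 + (129/20)cos x + (99/10)sin x

D f = -(3/4)cos x - 2sin x
E_alpha f = 8/3 + (3/5)cos x - (41/20)sin x
(D + E_alpha) f = 8/3 - (3/20)cos x - (81/20)sin x
E_alpha f = 8/3 + (3/5)cos x - (41/20)sin x
((D + E_alpha) + E_alpha) f = 16/3 + (9/20)cos x - (61/10)sin x
D f = -(3/4)cos x - 2sin x
(2D) f = -(3/2)cos x - 4sin x
D (2D) f = -4cos x + (3/2)sin x
(2D) (2D) f = -8cos x + 3sin x
D (2D) (2D) f = 3cos x + 8sin x
(2D) (2D) (2D) f = 6cos x + 16sin x
(((D + E_alpha) + E_alpha) + (2D)^3) f = 16/3 + (129/20)cos x + (99/10)sin x


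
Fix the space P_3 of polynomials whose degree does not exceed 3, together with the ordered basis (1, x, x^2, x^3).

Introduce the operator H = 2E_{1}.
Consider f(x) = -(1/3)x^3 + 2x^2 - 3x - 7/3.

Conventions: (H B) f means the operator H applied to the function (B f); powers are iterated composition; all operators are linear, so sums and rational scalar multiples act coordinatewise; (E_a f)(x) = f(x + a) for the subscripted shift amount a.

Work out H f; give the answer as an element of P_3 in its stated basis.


g(x) = -(2/3)x^3 + 2x^2 - 22/3

E_{1} f = -(1/3)x^3 + x^2 - 11/3
(2E_{1}) f = -(2/3)x^3 + 2x^2 - 22/3


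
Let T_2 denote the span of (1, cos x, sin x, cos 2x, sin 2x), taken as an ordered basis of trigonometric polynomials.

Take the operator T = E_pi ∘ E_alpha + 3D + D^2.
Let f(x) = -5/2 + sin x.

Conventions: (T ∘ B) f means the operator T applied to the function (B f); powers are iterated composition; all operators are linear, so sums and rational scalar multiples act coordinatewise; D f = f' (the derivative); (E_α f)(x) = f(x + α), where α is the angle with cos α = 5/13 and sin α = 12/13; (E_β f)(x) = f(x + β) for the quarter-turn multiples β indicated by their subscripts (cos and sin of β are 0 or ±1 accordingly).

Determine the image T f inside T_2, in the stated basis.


E_alpha f = -5/2 + (12/13)cos x + (5/13)sin x
E_pi E_alpha f = -5/2 - (12/13)cos x - (5/13)sin x
D f = cos x
(3D) f = 3cos x
D f = cos x
D D f = -sin x
(E_pi ∘ E_alpha + 3D + D^2) f = -5/2 + (27/13)cos x - (18/13)sin x

g(x) = -5/2 + (27/13)cos x - (18/13)sin x


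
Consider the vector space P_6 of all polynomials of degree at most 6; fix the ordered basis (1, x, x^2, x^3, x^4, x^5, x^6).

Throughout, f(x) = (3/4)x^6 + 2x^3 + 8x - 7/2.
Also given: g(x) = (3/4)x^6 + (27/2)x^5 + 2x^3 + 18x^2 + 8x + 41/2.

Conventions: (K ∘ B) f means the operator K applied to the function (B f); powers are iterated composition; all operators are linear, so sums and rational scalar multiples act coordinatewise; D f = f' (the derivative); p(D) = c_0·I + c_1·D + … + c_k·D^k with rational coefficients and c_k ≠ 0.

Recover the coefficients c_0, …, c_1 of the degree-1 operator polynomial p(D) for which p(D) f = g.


p(D) = I + 3·D, i.e. c_0 = 1, c_1 = 3

D^0 f = (3/4)x^6 + 2x^3 + 8x - 7/2
D^1 f = (9/2)x^5 + 6x^2 + 8
matching coefficients of g against c_0 f + c_1 Df + … from the top degree down determines the c_i
solution: c_0 = 1, c_1 = 3
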